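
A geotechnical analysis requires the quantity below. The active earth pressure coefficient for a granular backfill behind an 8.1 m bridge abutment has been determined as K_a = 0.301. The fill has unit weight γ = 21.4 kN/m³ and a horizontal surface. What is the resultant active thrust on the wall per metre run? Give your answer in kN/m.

P = ½ K_a γ H² = 0.5 × 0.301 × 21.4 × 8.1² = 211.3 kN/m.

211 kN/m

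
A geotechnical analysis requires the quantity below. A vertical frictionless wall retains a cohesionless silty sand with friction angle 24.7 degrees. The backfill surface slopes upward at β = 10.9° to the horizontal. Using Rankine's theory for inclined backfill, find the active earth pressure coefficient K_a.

K_a = cos β · (cos β − √(cos²β − cos²φ)) / (cos β + √(cos²β − cos²φ)).
cos β = 0.9820, cos φ = 0.9085, √(cos²β − cos²φ) = 0.3726.
K_a = 0.9820 × (0.9820 − 0.3726)/(0.9820 + 0.3726) = 0.4417.

0.442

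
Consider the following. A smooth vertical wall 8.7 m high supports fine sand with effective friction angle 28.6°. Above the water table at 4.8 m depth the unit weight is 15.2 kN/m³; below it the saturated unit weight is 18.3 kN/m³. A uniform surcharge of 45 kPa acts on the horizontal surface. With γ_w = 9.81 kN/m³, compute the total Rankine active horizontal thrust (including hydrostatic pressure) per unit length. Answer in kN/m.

397 kN/m

K_a = tan²(45° − φ/2) = 0.3525.
γ' = 18.3 − 9.81 = 8.490 kN/m³. h₂ = H − d_w = 3.9 m.
σ'_h: at surface K_a·q = 15.86; at WT K_a(q+γd_w) = 41.59; at base K_a(q+γd_w+γ'h₂) = 53.26 kPa.
P₁ = ½(15.86+41.59)×4.8 = 137.9; P₂ = ½(41.59+53.26)×3.9 = 184.9; P_w = ½γ_w h₂² = 74.61.
Total = 137.9+184.9+74.61 = 397.4 kN/m.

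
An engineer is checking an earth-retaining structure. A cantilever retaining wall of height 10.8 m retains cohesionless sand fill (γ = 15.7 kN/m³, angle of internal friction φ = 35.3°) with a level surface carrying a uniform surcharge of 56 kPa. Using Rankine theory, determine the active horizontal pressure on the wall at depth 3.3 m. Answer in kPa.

K_a = (1 − sin φ)/(1 + sin φ) = 0.2675.
σ_v = γz + q = 15.7 × 3.3 + 56 = 107.8 kPa.
σ_h = K_a σ_v = 0.2675 × 107.8 = 28.84 kPa.

28.8 kPa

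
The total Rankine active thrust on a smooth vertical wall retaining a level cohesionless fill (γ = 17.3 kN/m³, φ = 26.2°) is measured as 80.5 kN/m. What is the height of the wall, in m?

K_a = 0.3874. P_a = ½ K_a γ H² ⇒ H = √(2P_a/(K_a γ)).
H = √(2×80.5/(0.3874×17.3)) = 4.901 m.

4.90 m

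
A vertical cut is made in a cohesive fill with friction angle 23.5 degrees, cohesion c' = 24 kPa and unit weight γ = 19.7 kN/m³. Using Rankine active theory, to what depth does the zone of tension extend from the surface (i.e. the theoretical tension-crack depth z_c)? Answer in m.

3.72 m

K_a = tan²(45° − 23.5°/2) = 0.4298; √K_a = 0.6556.
The active pressure is zero where K_a γ z = 2c√K_a, so z_c = 2c/(γ√K_a) = 2×24/(19.7×0.6556) = 3.716 m.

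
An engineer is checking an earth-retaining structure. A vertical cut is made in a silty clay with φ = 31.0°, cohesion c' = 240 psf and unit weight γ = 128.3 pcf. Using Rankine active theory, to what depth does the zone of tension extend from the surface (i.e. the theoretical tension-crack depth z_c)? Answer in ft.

K_a = tan²(45° − 31.0°/2) = 0.3201; √K_a = 0.5658.
The active pressure is zero where K_a γ z = 2c√K_a, so z_c = 2c/(γ√K_a) = 2×240/(128.3×0.5658) = 6.613 ft.

6.61 ft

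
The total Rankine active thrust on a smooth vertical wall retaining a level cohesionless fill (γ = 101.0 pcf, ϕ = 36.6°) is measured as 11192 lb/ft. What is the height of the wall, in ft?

29.6 ft

K_a = 0.2530. P_a = ½ K_a γ H² ⇒ H = √(2P_a/(K_a γ)).
H = √(2×11192/(0.2530×101.0)) = 29.60 ft.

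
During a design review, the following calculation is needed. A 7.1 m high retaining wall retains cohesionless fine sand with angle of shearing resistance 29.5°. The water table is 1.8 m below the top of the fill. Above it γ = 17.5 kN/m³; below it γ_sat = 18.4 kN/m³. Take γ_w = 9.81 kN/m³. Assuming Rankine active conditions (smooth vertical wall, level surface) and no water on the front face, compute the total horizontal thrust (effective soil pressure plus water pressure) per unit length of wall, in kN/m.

245 kN/m

K_a = tan²(45° − φ/2) = 0.3401.
γ' = 18.4 − 9.81 = 8.590 kN/m³. Depth below WT = 5.3 m.
σ'_h at WT = K_a γ d_w = 10.71 kPa; at base = 10.71 + K_a γ' × 5.3 = 26.20 kPa.
P₁ (0–1.8 m) = ½×10.71×1.8 = 9.642. P₂ (1.8–7.1 m) = ½(10.71+26.20)×5.3 = 97.81.
P_w = ½ γ_w h₂² = 0.5×9.81×5.3² = 137.8. Total = 9.642+97.81+137.8 = 245.2 kN/m.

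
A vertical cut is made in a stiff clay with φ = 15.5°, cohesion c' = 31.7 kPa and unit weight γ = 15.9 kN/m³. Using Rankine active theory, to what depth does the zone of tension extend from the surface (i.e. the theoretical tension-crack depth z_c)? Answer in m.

5.24 m

K_a = tan²(45° − 15.5°/2) = 0.5782; √K_a = 0.7604.
The active pressure is zero where K_a γ z = 2c√K_a, so z_c = 2c/(γ√K_a) = 2×31.7/(15.9×0.7604) = 5.244 m.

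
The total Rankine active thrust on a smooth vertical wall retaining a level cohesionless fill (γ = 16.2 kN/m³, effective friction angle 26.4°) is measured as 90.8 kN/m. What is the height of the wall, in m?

K_a = 0.3844. P_a = ½ K_a γ H² ⇒ H = √(2P_a/(K_a γ)).
H = √(2×90.8/(0.3844×16.2)) = 5.400 m.

5.40 m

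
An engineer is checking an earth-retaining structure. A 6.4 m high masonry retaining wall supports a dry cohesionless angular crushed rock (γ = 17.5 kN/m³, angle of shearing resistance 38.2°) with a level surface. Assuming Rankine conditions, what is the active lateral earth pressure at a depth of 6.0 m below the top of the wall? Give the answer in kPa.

K_a = (1 − sin φ)/(1 + sin φ) = 0.2358.
σ_h = K_a γ z = 0.2358 × 17.5 × 6.0 = 24.76 kPa.

24.8 kPa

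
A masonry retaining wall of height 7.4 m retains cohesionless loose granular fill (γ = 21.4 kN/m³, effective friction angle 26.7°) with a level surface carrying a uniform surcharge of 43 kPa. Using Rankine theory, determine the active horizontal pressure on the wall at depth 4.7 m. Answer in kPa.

54.6 kPa

K_a = (1 − sin φ)/(1 + sin φ) = 0.3800.
σ_v = γz + q = 21.4 × 4.7 + 43 = 143.6 kPa.
σ_h = K_a σ_v = 0.3800 × 143.6 = 54.55 kPa.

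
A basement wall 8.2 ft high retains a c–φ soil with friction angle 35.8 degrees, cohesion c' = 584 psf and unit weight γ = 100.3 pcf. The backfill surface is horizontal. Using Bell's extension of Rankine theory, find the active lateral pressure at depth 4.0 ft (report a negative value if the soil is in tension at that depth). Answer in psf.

K_a = (1 − sin φ)/(1 + sin φ) = 0.2619.
σ_a = K_a γ z − 2c√K_a = 0.2619×100.3×4.0 − 2×584×0.5117 = -492.6 psf.

-493 psf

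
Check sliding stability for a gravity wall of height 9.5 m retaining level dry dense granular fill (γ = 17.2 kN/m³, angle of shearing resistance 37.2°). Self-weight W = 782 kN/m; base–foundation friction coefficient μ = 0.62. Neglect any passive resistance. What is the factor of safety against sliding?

2.54

K_a = tan²(45° − 37.2°/2) = 0.2464.
P_a = ½K_aγH² = 0.5×0.2464×17.2×9.5² = 191.3 kN/m, acting at H/3 = 3.167 m above the base.
FS_sliding = μW / P_a = 0.62×782 / 191.3 = 2.535.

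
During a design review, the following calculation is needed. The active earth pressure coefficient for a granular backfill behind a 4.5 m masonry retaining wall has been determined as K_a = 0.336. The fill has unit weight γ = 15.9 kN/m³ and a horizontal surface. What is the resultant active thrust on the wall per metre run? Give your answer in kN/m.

54.1 kN/m

P = ½ K_a γ H² = 0.5 × 0.336 × 15.9 × 4.5² = 54.09 kN/m.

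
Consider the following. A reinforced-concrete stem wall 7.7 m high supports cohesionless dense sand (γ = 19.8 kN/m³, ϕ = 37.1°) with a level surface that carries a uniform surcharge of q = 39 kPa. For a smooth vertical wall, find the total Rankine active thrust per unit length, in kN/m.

220 kN/m

K_a = tan²(45° − φ/2) = 0.2475.
Soil triangle: ½ K_a γ H² = 0.5×0.2475×19.8×7.7² = 145.3 kN/m.
Surcharge rectangle: K_a q H = 0.2475×39×7.7 = 74.32 kN/m.
Total = 145.3 + 74.32 = 219.6 kN/m.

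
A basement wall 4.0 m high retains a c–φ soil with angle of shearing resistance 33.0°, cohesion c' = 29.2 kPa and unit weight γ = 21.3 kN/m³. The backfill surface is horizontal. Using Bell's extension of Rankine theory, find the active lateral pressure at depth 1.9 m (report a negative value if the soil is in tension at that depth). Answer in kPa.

-19.8 kPa

K_a = (1 − sin φ)/(1 + sin φ) = 0.2948.
σ_a = K_a γ z − 2c√K_a = 0.2948×21.3×1.9 − 2×29.2×0.5430 = -19.78 kPa.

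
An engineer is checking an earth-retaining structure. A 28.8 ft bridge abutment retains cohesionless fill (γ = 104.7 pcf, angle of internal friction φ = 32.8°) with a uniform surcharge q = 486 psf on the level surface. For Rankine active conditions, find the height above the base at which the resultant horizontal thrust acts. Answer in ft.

K_a = 0.2973.
Triangular part P₁ = ½K_aγH² = 12910 at H/3 = 9.600 ft; rectangular part P₂ = K_a q H = 4161 at H/2 = 14.40 ft.
ȳ = (P₁·9.600 + P₂·14.40)/(P₁+P₂) = 10.77 ft.

10.8 ft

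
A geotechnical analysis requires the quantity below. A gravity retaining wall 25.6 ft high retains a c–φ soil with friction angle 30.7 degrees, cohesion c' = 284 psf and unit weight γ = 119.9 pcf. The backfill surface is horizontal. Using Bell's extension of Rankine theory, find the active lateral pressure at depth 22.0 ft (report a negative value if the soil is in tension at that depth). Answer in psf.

K_a = (1 − sin φ)/(1 + sin φ) = 0.3240.
σ_a = K_a γ z − 2c√K_a = 0.3240×119.9×22.0 − 2×284×0.5692 = 531.4 psf.

531 psf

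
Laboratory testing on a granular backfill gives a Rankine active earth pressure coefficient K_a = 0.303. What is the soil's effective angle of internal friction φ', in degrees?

32.3°

K_a = tan²(45° − φ/2) ⇒ 45° − φ/2 = arctan(√0.303) = 28.83°.
φ = 2(45° − 28.83°) = 32.34°.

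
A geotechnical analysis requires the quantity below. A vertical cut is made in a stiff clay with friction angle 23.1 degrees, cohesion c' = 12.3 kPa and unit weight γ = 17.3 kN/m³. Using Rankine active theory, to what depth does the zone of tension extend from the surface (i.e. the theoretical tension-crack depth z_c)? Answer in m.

K_a = tan²(45° − 23.1°/2) = 0.4364; √K_a = 0.6606.
The active pressure is zero where K_a γ z = 2c√K_a, so z_c = 2c/(γ√K_a) = 2×12.3/(17.3×0.6606) = 2.152 m.

2.15 m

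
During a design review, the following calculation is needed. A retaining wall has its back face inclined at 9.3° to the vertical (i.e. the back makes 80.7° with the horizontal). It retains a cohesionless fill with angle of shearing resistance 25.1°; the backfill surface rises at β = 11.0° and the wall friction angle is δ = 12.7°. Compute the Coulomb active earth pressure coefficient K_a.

K_a = sin²(α+φ) / [sin²α · sin(α−δ) · (1 + √{sin(φ+δ)sin(φ−β) / (sin(α−δ)sin(α+β))})²].
With α = 80.7°, φ = 25.1°, δ = 12.7°, β = 11.0°: K_a = 0.5221.

0.522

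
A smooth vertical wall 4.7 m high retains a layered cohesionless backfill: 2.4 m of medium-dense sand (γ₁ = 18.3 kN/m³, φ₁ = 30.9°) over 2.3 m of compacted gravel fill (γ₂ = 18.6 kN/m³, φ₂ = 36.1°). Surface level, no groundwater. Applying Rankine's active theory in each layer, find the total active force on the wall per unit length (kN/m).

K_a1 = tan²(45°−30.9°/2) = 0.3214; K_a2 = tan²(45°−36.1°/2) = 0.2585.
Layer 1: σ at base = K_a1 γ₁ h₁ = 14.12 kPa; P₁ = ½×14.12×2.4 = 16.94.
Layer 2: σ_v at top = γ₁h₁ = 43.92; σ_h top = K_a2×43.92 = 11.35; σ_h base = K_a2×(43.92+18.6×2.3) = 22.41.
P₂ = ½(11.35+22.41)×2.3 = 38.83. Total P_a = 16.94+38.83 = 55.77 kN/m.

55.8 kN/m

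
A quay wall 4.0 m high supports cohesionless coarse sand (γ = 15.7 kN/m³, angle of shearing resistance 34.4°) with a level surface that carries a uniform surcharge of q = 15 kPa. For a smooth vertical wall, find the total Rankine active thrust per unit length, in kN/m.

51.6 kN/m

K_a = tan²(45° − φ/2) = 0.2780.
Soil triangle: ½ K_a γ H² = 0.5×0.2780×15.7×4.0² = 34.91 kN/m.
Surcharge rectangle: K_a q H = 0.2780×15×4.0 = 16.68 kN/m.
Total = 34.91 + 16.68 = 51.59 kN/m.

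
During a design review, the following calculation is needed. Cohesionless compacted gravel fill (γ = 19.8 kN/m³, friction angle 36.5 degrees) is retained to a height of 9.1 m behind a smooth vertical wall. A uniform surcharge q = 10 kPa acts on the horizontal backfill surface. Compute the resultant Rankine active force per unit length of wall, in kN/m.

K_a = tan²(45° − φ/2) = 0.2541.
Soil triangle: ½ K_a γ H² = 0.5×0.2541×19.8×9.1² = 208.3 kN/m.
Surcharge rectangle: K_a q H = 0.2541×10×9.1 = 23.12 kN/m.
Total = 208.3 + 23.12 = 231.4 kN/m.

231 kN/m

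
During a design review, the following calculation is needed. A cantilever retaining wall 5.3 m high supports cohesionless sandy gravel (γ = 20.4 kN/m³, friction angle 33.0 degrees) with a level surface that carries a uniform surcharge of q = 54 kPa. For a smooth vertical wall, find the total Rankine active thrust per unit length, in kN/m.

K_a = tan²(45° − φ/2) = 0.2948.
Soil triangle: ½ K_a γ H² = 0.5×0.2948×20.4×5.3² = 84.47 kN/m.
Surcharge rectangle: K_a q H = 0.2948×54×5.3 = 84.37 kN/m.
Total = 84.47 + 84.37 = 168.8 kN/m.

169 kN/m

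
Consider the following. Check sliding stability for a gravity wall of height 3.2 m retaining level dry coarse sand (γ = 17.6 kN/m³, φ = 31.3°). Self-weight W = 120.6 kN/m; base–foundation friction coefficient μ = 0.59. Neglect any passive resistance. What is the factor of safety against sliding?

K_a = tan²(45° − 31.3°/2) = 0.3162.
P_a = ½K_aγH² = 0.5×0.3162×17.6×3.2² = 28.49 kN/m, acting at H/3 = 1.067 m above the base.
FS_sliding = μW / P_a = 0.59×120.6 / 28.49 = 2.497.

2.50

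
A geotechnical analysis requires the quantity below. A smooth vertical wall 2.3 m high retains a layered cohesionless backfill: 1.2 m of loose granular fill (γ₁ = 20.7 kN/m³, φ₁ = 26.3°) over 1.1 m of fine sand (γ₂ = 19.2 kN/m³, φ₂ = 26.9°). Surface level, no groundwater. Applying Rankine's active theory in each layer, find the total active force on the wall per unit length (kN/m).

K_a1 = tan²(45°−26.3°/2) = 0.3859; K_a2 = tan²(45°−26.9°/2) = 0.3770.
Layer 1: σ at base = K_a1 γ₁ h₁ = 9.587 kPa; P₁ = ½×9.587×1.2 = 5.752.
Layer 2: σ_v at top = γ₁h₁ = 24.84; σ_h top = K_a2×24.84 = 9.365; σ_h base = K_a2×(24.84+19.2×1.1) = 17.33.
P₂ = ½(9.365+17.33)×1.1 = 14.68. Total P_a = 5.752+14.68 = 20.43 kN/m.

20.4 kN/m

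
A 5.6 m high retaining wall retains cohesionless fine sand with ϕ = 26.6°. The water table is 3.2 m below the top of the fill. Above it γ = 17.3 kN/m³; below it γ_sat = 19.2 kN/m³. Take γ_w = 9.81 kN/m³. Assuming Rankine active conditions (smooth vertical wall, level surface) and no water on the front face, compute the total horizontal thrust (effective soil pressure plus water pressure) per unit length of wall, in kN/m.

123 kN/m

K_a = tan²(45° − φ/2) = 0.3814.
γ' = 19.2 − 9.81 = 9.390 kN/m³. Depth below WT = 2.4 m.
σ'_h at WT = K_a γ d_w = 21.12 kPa; at base = 21.12 + K_a γ' × 2.4 = 29.71 kPa.
P₁ (0–3.2 m) = ½×21.12×3.2 = 33.79. P₂ (3.2–5.6 m) = ½(21.12+29.71)×2.4 = 61.00.
P_w = ½ γ_w h₂² = 0.5×9.81×2.4² = 28.25. Total = 33.79+61.00+28.25 = 123.0 kN/m.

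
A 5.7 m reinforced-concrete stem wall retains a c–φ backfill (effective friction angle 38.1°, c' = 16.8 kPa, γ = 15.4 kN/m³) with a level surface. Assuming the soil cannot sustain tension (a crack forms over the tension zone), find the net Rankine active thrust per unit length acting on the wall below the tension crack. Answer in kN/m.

K_a = 0.2368; √K_a = 0.4867.
Tension-crack depth z_c = 2c/(γ√K_a) = 2×16.8/(15.4×0.4867) = 4.483 m.
σ_a at base = K_a γ H − 2c√K_a = 0.2368×15.4×5.7 − 2×16.8×0.4867 = 4.437 kPa.
P_a = ½ × 4.437 × (H − z_c) = 0.5×4.437×1.217 = 2.700 kN/m.

2.70 kN/m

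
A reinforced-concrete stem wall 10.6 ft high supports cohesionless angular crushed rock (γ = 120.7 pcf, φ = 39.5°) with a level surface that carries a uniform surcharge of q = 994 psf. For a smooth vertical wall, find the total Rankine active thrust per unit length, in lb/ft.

K_a = tan²(45° − φ/2) = 0.2224.
Soil triangle: ½ K_a γ H² = 0.5×0.2224×120.7×10.6² = 1508 lb/ft.
Surcharge rectangle: K_a q H = 0.2224×994×10.6 = 2344 lb/ft.
Total = 1508 + 2344 = 3852 lb/ft.

3850 lb/ft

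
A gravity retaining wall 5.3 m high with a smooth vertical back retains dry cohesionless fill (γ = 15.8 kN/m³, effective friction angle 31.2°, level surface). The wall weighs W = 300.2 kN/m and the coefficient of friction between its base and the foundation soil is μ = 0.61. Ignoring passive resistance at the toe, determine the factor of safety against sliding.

K_a = tan²(45° − 31.2°/2) = 0.3175.
P_a = ½K_aγH² = 0.5×0.3175×15.8×5.3² = 70.46 kN/m, acting at H/3 = 1.767 m above the base.
FS_sliding = μW / P_a = 0.61×300.2 / 70.46 = 2.599.

2.60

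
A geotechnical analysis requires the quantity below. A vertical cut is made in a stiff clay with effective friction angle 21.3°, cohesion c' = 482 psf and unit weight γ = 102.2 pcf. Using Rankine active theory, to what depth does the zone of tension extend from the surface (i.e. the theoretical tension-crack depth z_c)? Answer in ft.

K_a = tan²(45° − 21.3°/2) = 0.4671; √K_a = 0.6834.
The active pressure is zero where K_a γ z = 2c√K_a, so z_c = 2c/(γ√K_a) = 2×482/(102.2×0.6834) = 13.80 ft.

13.8 ft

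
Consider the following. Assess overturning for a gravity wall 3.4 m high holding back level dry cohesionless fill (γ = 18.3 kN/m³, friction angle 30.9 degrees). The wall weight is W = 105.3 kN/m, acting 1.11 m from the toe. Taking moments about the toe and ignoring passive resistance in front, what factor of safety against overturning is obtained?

K_a = tan²(45° − 30.9°/2) = 0.3214.
P_a = ½K_aγH² = 0.5×0.3214×18.3×3.4² = 34.00 kN/m, acting at H/3 = 1.133 m above the base.
Overturning moment M_o = P_a × H/3 = 34.00 × 1.133 = 38.53.
Resisting moment M_r = W × 1.11 = 105.3 × 1.11 = 116.9.
FS_overturning = M_r/M_o = 116.9/38.53 = 3.034.

3.03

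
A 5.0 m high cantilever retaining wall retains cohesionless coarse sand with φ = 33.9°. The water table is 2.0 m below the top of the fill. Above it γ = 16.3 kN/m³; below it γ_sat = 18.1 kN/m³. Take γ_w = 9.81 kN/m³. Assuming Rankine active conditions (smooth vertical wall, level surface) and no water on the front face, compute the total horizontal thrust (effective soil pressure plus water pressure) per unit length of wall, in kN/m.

91.8 kN/m

K_a = tan²(45° − φ/2) = 0.2839.
γ' = 18.1 − 9.81 = 8.290 kN/m³. Depth below WT = 3.0 m.
σ'_h at WT = K_a γ d_w = 9.255 kPa; at base = 9.255 + K_a γ' × 3.0 = 16.32 kPa.
P₁ (0–2.0 m) = ½×9.255×2.0 = 9.255. P₂ (2.0–5.0 m) = ½(9.255+16.32)×3.0 = 38.36.
P_w = ½ γ_w h₂² = 0.5×9.81×3.0² = 44.14. Total = 9.255+38.36+44.14 = 91.76 kN/m.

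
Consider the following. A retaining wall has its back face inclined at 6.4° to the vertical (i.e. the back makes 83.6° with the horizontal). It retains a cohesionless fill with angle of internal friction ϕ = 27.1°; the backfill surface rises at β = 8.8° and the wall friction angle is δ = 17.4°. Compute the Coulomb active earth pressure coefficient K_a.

0.436

K_a = sin²(α+φ) / [sin²α · sin(α−δ) · (1 + √{sin(φ+δ)sin(φ−β) / (sin(α−δ)sin(α+β))})²].
With α = 83.6°, φ = 27.1°, δ = 17.4°, β = 8.8°: K_a = 0.4358.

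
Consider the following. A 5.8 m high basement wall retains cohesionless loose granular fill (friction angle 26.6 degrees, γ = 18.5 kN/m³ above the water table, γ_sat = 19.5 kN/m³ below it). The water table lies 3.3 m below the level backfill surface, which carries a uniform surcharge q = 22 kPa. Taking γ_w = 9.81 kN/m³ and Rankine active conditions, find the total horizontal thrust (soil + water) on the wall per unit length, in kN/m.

188 kN/m

K_a = tan²(45° − φ/2) = 0.3814.
γ' = 19.5 − 9.81 = 9.690 kN/m³. h₂ = H − d_w = 2.5 m.
σ'_h: at surface K_a·q = 8.392; at WT K_a(q+γd_w) = 31.68; at base K_a(q+γd_w+γ'h₂) = 40.92 kPa.
P₁ = ½(8.392+31.68)×3.3 = 66.12; P₂ = ½(31.68+40.92)×2.5 = 90.75; P_w = ½γ_w h₂² = 30.66.
Total = 66.12+90.75+30.66 = 187.5 kN/m.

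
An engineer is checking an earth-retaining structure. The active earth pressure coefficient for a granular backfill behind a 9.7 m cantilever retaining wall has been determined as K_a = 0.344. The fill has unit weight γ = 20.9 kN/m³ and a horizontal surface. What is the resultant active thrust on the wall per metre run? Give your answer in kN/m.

338 kN/m

P = ½ K_a γ H² = 0.5 × 0.344 × 20.9 × 9.7² = 338.2 kN/m.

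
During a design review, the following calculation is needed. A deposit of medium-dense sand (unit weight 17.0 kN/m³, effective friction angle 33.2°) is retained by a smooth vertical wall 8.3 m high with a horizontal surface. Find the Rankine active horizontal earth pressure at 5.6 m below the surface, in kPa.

K_a = (1 − sin φ)/(1 + sin φ) = 0.2924.
σ_h = K_a γ z = 0.2924 × 17.0 × 5.6 = 27.83 kPa.

27.8 kPa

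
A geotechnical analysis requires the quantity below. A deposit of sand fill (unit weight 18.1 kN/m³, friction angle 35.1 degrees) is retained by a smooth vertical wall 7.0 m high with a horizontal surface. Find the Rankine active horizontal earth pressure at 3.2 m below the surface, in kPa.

15.6 kPa

K_a = (1 − sin φ)/(1 + sin φ) = 0.2698.
σ_h = K_a γ z = 0.2698 × 18.1 × 3.2 = 15.63 kPa.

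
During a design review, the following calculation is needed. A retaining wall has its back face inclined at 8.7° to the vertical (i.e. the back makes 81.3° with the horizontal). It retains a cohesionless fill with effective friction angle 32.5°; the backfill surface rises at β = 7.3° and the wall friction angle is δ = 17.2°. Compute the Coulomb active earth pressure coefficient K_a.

0.372

K_a = sin²(α+φ) / [sin²α · sin(α−δ) · (1 + √{sin(φ+δ)sin(φ−β) / (sin(α−δ)sin(α+β))})²].
With α = 81.3°, φ = 32.5°, δ = 17.2°, β = 7.3°: K_a = 0.3716.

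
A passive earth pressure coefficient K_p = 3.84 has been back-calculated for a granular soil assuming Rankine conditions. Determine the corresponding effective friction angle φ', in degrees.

35.9°

K_p = (1+sin φ)/(1−sin φ) ⇒ sin φ = (K_p − 1)/(K_p + 1) = 0.5868.
φ = arcsin(0.5868) = 35.93°.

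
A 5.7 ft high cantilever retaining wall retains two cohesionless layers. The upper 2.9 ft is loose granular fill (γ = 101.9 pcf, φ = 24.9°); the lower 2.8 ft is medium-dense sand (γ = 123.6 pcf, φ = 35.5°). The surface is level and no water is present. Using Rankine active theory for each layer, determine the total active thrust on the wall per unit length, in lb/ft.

523 lb/ft

K_a1 = tan²(45°−24.9°/2) = 0.4074; K_a2 = tan²(45°−35.5°/2) = 0.2653.
Layer 1: σ at base = K_a1 γ₁ h₁ = 120.4 psf; P₁ = ½×120.4×2.9 = 174.6.
Layer 2: σ_v at top = γ₁h₁ = 295.5; σ_h top = K_a2×295.5 = 78.39; σ_h base = K_a2×(295.5+123.6×2.8) = 170.2.
P₂ = ½(78.39+170.2)×2.8 = 348.0. Total P_a = 174.6+348.0 = 522.6 lb/ft.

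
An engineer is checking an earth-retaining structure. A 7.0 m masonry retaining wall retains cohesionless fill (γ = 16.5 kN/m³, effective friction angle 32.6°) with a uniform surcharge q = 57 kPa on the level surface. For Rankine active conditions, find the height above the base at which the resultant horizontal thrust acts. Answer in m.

2.91 m

K_a = 0.2997.
Triangular part P₁ = ½K_aγH² = 121.2 at H/3 = 2.333 m; rectangular part P₂ = K_a q H = 119.6 at H/2 = 3.500 m.
ȳ = (P₁·2.333 + P₂·3.500)/(P₁+P₂) = 2.913 m.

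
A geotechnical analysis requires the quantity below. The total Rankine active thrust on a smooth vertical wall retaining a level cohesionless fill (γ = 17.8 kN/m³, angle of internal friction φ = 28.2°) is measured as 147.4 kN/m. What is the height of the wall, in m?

6.80 m

K_a = 0.3582. P_a = ½ K_a γ H² ⇒ H = √(2P_a/(K_a γ)).
H = √(2×147.4/(0.3582×17.8)) = 6.800 m.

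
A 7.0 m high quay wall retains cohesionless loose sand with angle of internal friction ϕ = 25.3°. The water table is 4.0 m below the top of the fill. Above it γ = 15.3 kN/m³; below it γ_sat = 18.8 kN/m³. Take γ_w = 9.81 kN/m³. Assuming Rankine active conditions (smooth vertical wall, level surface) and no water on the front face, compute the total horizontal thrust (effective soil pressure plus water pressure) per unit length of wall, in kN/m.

183 kN/m

K_a = tan²(45° − φ/2) = 0.4012.
γ' = 18.8 − 9.81 = 8.990 kN/m³. Depth below WT = 3.0 m.
σ'_h at WT = K_a γ d_w = 24.55 kPa; at base = 24.55 + K_a γ' × 3.0 = 35.37 kPa.
P₁ (0–4.0 m) = ½×24.55×4.0 = 49.11. P₂ (4.0–7.0 m) = ½(24.55+35.37)×3.0 = 89.89.
P_w = ½ γ_w h₂² = 0.5×9.81×3.0² = 44.14. Total = 49.11+89.89+44.14 = 183.1 kN/m.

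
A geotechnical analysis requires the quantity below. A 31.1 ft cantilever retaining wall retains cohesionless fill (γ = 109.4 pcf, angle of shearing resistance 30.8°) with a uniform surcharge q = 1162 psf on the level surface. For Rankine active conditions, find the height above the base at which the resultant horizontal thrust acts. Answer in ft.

K_a = 0.3227.
Triangular part P₁ = ½K_aγH² = 17070 at H/3 = 10.37 ft; rectangular part P₂ = K_a q H = 11660 at H/2 = 15.55 ft.
ȳ = (P₁·10.37 + P₂·15.55)/(P₁+P₂) = 12.47 ft.

12.5 ft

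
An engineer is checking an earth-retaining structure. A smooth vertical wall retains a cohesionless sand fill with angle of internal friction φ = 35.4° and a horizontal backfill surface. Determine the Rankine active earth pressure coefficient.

K_a = (1 − sin φ)/(1 + sin φ) = (1 − sin 35.4°)/(1 + sin 35.4°) = 0.2664.

0.266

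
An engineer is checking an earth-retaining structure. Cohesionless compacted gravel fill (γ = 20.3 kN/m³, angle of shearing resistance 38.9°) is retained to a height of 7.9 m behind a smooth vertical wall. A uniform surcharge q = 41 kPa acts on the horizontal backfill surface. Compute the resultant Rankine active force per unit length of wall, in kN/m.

K_a = tan²(45° − φ/2) = 0.2285.
Soil triangle: ½ K_a γ H² = 0.5×0.2285×20.3×7.9² = 144.8 kN/m.
Surcharge rectangle: K_a q H = 0.2285×41×7.9 = 74.02 kN/m.
Total = 144.8 + 74.02 = 218.8 kN/m.

219 kN/m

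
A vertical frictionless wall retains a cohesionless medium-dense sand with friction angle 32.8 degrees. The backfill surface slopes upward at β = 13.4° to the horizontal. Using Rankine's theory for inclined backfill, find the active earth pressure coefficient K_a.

0.321

K_a = cos β · (cos β − √(cos²β − cos²φ)) / (cos β + √(cos²β − cos²φ)).
cos β = 0.9728, cos φ = 0.8406, √(cos²β − cos²φ) = 0.4896.
K_a = 0.9728 × (0.9728 − 0.4896)/(0.9728 + 0.4896) = 0.3214.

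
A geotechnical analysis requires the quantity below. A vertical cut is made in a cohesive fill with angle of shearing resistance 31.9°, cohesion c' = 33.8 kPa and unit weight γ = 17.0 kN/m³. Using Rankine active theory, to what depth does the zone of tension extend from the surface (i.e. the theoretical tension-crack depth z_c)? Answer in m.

7.16 m

K_a = tan²(45° − 31.9°/2) = 0.3085; √K_a = 0.5555.
The active pressure is zero where K_a γ z = 2c√K_a, so z_c = 2c/(γ√K_a) = 2×33.8/(17.0×0.5555) = 7.159 m.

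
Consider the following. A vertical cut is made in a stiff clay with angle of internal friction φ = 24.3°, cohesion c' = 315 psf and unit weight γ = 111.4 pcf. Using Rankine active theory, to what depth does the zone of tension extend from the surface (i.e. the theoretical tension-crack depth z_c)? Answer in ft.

8.76 ft

K_a = tan²(45° − 24.3°/2) = 0.4169; √K_a = 0.6457.
The active pressure is zero where K_a γ z = 2c√K_a, so z_c = 2c/(γ√K_a) = 2×315/(111.4×0.6457) = 8.759 ft.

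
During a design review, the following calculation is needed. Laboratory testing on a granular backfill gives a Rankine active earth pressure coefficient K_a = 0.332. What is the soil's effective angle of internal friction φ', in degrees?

K_a = tan²(45° − φ/2) ⇒ 45° − φ/2 = arctan(√0.332) = 29.95°.
φ = 2(45° − 29.95°) = 30.10°.

30.1°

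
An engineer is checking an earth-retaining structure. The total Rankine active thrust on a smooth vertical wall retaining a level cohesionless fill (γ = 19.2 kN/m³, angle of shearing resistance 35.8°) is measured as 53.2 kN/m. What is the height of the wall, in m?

4.60 m

K_a = 0.2619. P_a = ½ K_a γ H² ⇒ H = √(2P_a/(K_a γ)).
H = √(2×53.2/(0.2619×19.2)) = 4.600 m.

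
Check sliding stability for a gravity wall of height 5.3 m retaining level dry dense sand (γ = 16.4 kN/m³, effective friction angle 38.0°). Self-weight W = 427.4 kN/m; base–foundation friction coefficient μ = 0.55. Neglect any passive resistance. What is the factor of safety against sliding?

4.29

K_a = tan²(45° − 38.0°/2) = 0.2379.
P_a = ½K_aγH² = 0.5×0.2379×16.4×5.3² = 54.79 kN/m, acting at H/3 = 1.767 m above the base.
FS_sliding = μW / P_a = 0.55×427.4 / 54.79 = 4.290.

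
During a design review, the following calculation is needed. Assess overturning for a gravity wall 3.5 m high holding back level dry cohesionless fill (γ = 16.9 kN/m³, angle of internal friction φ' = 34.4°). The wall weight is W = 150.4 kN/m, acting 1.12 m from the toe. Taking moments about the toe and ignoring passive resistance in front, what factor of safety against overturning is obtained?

K_a = tan²(45° − 34.4°/2) = 0.2780.
P_a = ½K_aγH² = 0.5×0.2780×16.9×3.5² = 28.77 kN/m, acting at H/3 = 1.167 m above the base.
Overturning moment M_o = P_a × H/3 = 28.77 × 1.167 = 33.57.
Resisting moment M_r = W × 1.12 = 150.4 × 1.12 = 168.4.
FS_overturning = M_r/M_o = 168.4/33.57 = 5.018.

5.02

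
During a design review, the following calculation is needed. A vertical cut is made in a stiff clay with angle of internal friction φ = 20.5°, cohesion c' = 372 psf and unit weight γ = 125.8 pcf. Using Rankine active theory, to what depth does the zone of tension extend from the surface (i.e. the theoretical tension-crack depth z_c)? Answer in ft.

K_a = tan²(45° − 20.5°/2) = 0.4813; √K_a = 0.6937.
The active pressure is zero where K_a γ z = 2c√K_a, so z_c = 2c/(γ√K_a) = 2×372/(125.8×0.6937) = 8.525 ft.

8.53 ft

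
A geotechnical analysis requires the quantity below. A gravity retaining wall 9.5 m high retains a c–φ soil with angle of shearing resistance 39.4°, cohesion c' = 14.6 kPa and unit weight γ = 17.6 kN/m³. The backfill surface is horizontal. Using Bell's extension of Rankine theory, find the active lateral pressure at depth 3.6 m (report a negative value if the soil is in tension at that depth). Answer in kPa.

0.355 kPa

K_a = (1 − sin φ)/(1 + sin φ) = 0.2234.
σ_a = K_a γ z − 2c√K_a = 0.2234×17.6×3.6 − 2×14.6×0.4727 = 0.3546 kPa.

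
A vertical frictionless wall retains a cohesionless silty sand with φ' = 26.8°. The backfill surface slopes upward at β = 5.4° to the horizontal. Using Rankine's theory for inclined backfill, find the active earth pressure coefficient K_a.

0.384

K_a = cos β · (cos β − √(cos²β − cos²φ)) / (cos β + √(cos²β − cos²φ)).
cos β = 0.9956, cos φ = 0.8926, √(cos²β − cos²φ) = 0.4409.
K_a = 0.9956 × (0.9956 − 0.4409)/(0.9956 + 0.4409) = 0.3844.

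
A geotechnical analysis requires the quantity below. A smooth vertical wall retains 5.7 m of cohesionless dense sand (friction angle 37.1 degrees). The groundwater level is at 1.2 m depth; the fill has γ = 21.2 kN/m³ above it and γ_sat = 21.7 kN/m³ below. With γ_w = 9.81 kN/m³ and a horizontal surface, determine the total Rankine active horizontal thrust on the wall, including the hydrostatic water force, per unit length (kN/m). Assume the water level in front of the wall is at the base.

161 kN/m

K_a = tan²(45° − φ/2) = 0.2475.
γ' = 21.7 − 9.81 = 11.89 kN/m³. Depth below WT = 4.5 m.
σ'_h at WT = K_a γ d_w = 6.296 kPa; at base = 6.296 + K_a γ' × 4.5 = 19.54 kPa.
P₁ (0–1.2 m) = ½×6.296×1.2 = 3.778. P₂ (1.2–5.7 m) = ½(6.296+19.54)×4.5 = 58.13.
P_w = ½ γ_w h₂² = 0.5×9.81×4.5² = 99.33. Total = 3.778+58.13+99.33 = 161.2 kN/m.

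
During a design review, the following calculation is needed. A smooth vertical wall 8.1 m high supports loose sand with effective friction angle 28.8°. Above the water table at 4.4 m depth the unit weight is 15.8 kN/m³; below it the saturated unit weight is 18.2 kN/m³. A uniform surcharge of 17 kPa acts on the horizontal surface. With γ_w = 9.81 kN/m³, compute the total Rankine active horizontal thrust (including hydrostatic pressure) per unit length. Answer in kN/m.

K_a = tan²(45° − φ/2) = 0.3498.
γ' = 18.2 − 9.81 = 8.390 kN/m³. h₂ = H − d_w = 3.7 m.
σ'_h: at surface K_a·q = 5.946; at WT K_a(q+γd_w) = 30.26; at base K_a(q+γd_w+γ'h₂) = 41.12 kPa.
P₁ = ½(5.946+30.26)×4.4 = 79.65; P₂ = ½(30.26+41.12)×3.7 = 132.1; P_w = ½γ_w h₂² = 67.15.
Total = 79.65+132.1+67.15 = 278.9 kN/m.

279 kN/m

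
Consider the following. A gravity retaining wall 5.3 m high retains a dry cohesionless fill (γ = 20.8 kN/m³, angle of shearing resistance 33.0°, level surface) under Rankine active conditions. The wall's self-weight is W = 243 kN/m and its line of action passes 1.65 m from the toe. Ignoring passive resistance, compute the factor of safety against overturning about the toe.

2.64

K_a = tan²(45° − 33.0°/2) = 0.2948.
P_a = ½K_aγH² = 0.5×0.2948×20.8×5.3² = 86.12 kN/m, acting at H/3 = 1.767 m above the base.
Overturning moment M_o = P_a × H/3 = 86.12 × 1.767 = 152.1.
Resisting moment M_r = W × 1.65 = 243 × 1.65 = 400.9.
FS_overturning = M_r/M_o = 400.9/152.1 = 2.635.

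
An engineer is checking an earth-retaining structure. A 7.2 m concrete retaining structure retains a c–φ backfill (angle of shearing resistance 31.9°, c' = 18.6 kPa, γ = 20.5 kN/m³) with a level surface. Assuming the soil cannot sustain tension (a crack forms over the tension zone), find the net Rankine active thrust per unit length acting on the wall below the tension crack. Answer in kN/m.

K_a = 0.3085; √K_a = 0.5555.
Tension-crack depth z_c = 2c/(γ√K_a) = 2×18.6/(20.5×0.5555) = 3.267 m.
σ_a at base = K_a γ H − 2c√K_a = 0.3085×20.5×7.2 − 2×18.6×0.5555 = 24.88 kPa.
P_a = ½ × 24.88 × (H − z_c) = 0.5×24.88×3.933 = 48.92 kN/m.

48.9 kN/m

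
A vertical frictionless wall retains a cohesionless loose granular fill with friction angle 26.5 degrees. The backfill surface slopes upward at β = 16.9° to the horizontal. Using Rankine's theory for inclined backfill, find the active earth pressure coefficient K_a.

K_a = cos β · (cos β − √(cos²β − cos²φ)) / (cos β + √(cos²β − cos²φ)).
cos β = 0.9568, cos φ = 0.8949, √(cos²β − cos²φ) = 0.3385.
K_a = 0.9568 × (0.9568 − 0.3385)/(0.9568 + 0.3385) = 0.4567.

0.457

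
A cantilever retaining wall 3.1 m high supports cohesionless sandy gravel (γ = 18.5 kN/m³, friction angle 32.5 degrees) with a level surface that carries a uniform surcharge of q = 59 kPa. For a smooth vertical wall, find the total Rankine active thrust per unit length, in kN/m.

K_a = tan²(45° − φ/2) = 0.3010.
Soil triangle: ½ K_a γ H² = 0.5×0.3010×18.5×3.1² = 26.76 kN/m.
Surcharge rectangle: K_a q H = 0.3010×59×3.1 = 55.05 kN/m.
Total = 26.76 + 55.05 = 81.80 kN/m.

81.8 kN/m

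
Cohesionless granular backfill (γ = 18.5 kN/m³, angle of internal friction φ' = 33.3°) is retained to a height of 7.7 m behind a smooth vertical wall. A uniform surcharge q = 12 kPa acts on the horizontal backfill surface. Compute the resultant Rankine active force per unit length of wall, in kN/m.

187 kN/m

K_a = tan²(45° − φ/2) = 0.2911.
Soil triangle: ½ K_a γ H² = 0.5×0.2911×18.5×7.7² = 159.7 kN/m.
Surcharge rectangle: K_a q H = 0.2911×12×7.7 = 26.90 kN/m.
Total = 159.7 + 26.90 = 186.6 kN/m.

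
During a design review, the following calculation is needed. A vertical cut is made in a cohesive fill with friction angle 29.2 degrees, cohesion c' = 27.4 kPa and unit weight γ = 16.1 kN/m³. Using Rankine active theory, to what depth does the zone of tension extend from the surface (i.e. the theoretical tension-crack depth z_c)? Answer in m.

5.80 m

K_a = tan²(45° − 29.2°/2) = 0.3442; √K_a = 0.5867.
The active pressure is zero where K_a γ z = 2c√K_a, so z_c = 2c/(γ√K_a) = 2×27.4/(16.1×0.5867) = 5.802 m.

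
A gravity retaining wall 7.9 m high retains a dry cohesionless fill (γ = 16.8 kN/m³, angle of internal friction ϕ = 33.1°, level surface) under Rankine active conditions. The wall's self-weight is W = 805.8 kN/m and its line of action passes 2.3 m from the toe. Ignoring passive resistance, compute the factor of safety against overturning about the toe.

4.57

K_a = tan²(45° − 33.1°/2) = 0.2936.
P_a = ½K_aγH² = 0.5×0.2936×16.8×7.9² = 153.9 kN/m, acting at H/3 = 2.633 m above the base.
Overturning moment M_o = P_a × H/3 = 153.9 × 2.633 = 405.3.
Resisting moment M_r = W × 2.3 = 805.8 × 2.3 = 1853.
FS_overturning = M_r/M_o = 1853/405.3 = 4.573.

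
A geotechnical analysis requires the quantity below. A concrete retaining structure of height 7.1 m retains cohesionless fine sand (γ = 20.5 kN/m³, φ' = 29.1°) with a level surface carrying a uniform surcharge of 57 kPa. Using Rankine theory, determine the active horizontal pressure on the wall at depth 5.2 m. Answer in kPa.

K_a = (1 − sin φ)/(1 + sin φ) = 0.3456.
σ_v = γz + q = 20.5 × 5.2 + 57 = 163.6 kPa.
σ_h = K_a σ_v = 0.3456 × 163.6 = 56.54 kPa.

56.5 kPa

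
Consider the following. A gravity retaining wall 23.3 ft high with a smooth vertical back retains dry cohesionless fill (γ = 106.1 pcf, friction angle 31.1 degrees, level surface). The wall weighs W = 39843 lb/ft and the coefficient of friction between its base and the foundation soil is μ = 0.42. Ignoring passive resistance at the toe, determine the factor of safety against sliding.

K_a = tan²(45° − 31.1°/2) = 0.3188.
P_a = ½K_aγH² = 0.5×0.3188×106.1×23.3² = 9181 lb/ft, acting at H/3 = 7.767 ft above the base.
FS_sliding = μW / P_a = 0.42×39843 / 9181 = 1.823.

1.82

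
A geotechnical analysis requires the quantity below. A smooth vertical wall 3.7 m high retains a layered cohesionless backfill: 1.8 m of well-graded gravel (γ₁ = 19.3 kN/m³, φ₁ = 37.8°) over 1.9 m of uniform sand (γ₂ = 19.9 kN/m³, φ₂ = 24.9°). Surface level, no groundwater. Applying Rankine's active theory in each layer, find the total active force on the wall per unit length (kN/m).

49.0 kN/m

K_a1 = tan²(45°−37.8°/2) = 0.2400; K_a2 = tan²(45°−24.9°/2) = 0.4074.
Layer 1: σ at base = K_a1 γ₁ h₁ = 8.337 kPa; P₁ = ½×8.337×1.8 = 7.504.
Layer 2: σ_v at top = γ₁h₁ = 34.74; σ_h top = K_a2×34.74 = 14.15; σ_h base = K_a2×(34.74+19.9×1.9) = 29.56.
P₂ = ½(14.15+29.56)×1.9 = 41.53. Total P_a = 7.504+41.53 = 49.03 kN/m.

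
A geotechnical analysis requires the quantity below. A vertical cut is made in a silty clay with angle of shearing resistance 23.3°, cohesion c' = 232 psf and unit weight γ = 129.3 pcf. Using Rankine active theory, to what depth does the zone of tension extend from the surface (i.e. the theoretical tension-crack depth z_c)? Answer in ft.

K_a = tan²(45° − 23.3°/2) = 0.4331; √K_a = 0.6581.
The active pressure is zero where K_a γ z = 2c√K_a, so z_c = 2c/(γ√K_a) = 2×232/(129.3×0.6581) = 5.453 ft.

5.45 ft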